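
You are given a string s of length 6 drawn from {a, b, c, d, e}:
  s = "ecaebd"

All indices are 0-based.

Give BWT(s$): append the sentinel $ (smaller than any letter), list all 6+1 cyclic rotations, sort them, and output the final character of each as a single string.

dceeba$

rank  rotation last
    0  $ecaebd  d
    1  aebd$ec  c
    2  bd$ecae  e
    3  caebd$e  e
    4  d$ecaeb  b
    5  ebd$eca  a
    6  ecaebd$  $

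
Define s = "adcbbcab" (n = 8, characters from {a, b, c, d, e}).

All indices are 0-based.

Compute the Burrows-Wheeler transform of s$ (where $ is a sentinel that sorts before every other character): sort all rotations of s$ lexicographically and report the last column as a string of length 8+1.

bc$acbbda

rank  rotation   last
    0  $adcbbcab  b
    1  ab$adcbbc  c
    2  adcbbcab$  $
    3  b$adcbbca  a
    4  bbcab$adc  c
    5  bcab$adcb  b
    6  cab$adcbb  b
    7  cbbcab$ad  d
    8  dcbbcab$a  a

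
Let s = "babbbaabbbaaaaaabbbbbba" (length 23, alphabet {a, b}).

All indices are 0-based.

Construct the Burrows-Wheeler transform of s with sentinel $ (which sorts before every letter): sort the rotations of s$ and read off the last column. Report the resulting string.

abbaaabaababbb$bbbbaabba

rank  rotation                  last
    0  $babbbaabbbaaaaaabbbbbba  a
    1  a$babbbaabbbaaaaaabbbbbb  b
    2  aaaaaabbbbbba$babbbaabbb  b
    3  aaaaabbbbbba$babbbaabbba  a
    4  aaaabbbbbba$babbbaabbbaa  a
    5  aaabbbbbba$babbbaabbbaaa  a
    6  aabbbaaaaaabbbbbba$babbb  b
    7  aabbbbbba$babbbaabbbaaaa  a
    8  abbbaaaaaabbbbbba$babbba  a
    9  abbbaabbbaaaaaabbbbbba$b  b
   10  abbbbbba$babbbaabbbaaaaa  a
   11  ba$babbbaabbbaaaaaabbbbb  b
   12  baaaaaabbbbbba$babbbaabb  b
   13  baabbbaaaaaabbbbbba$babb  b
   14  babbbaabbbaaaaaabbbbbba$  $
   15  bba$babbbaabbbaaaaaabbbb  b
   16  bbaaaaaabbbbbba$babbbaab  b
   17  bbaabbbaaaaaabbbbbba$bab  b
   18  bbba$babbbaabbbaaaaaabbb  b
   19  bbbaaaaaabbbbbba$babbbaa  a
   20  bbbaabbbaaaaaabbbbbba$ba  a
   21  bbbba$babbbaabbbaaaaaabb  b
   22  bbbbba$babbbaabbbaaaaaab  b
   23  bbbbbba$babbbaabbbaaaaaa  a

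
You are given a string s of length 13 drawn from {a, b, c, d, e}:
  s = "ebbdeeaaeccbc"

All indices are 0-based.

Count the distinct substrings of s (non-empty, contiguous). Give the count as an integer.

83

sorted suffixes:
  #0 SA[0]=6  'aaeccbc'
  #1 SA[1]=7  'aeccbc'
  #2 SA[2]=1  'bbdeeaaeccbc'
  #3 SA[3]=11  'bc'
  #4 SA[4]=2  'bdeeaaeccbc'
  #5 SA[5]=12  'c'
  #6 SA[6]=10  'cbc'
  #7 SA[7]=9  'ccbc'
  #8 SA[8]=3  'deeaaeccbc'
  #9 SA[9]=5  'eaaeccbc'
  #10 SA[10]=0  'ebbdeeaaeccbc'
  #11 SA[11]=8  'eccbc'
  #12 SA[12]=4  'eeaaeccbc'

SA = [6, 7, 1, 11, 2, 12, 10, 9, 3, 5, 0, 8, 4]
i: (SA[i-1],SA[i]) lcp shared
  1: (6,7) 1 'a'
  2: (7,1) 0 ''
  3: (1,11) 1 'b'
  4: (11,2) 1 'b'
  5: (2,12) 0 ''
  6: (12,10) 1 'c'
  7: (10,9) 1 'c'
  8: (9,3) 0 ''
  9: (3,5) 0 ''
  10: (5,0) 1 'e'
  11: (0,8) 1 'e'
  12: (8,4) 1 'e'

n(n+1)/2 = 13·14/2 = 91
Σ LCP = 0 + 1 + 0 + 1 + 1 + 0 + 1 + 1 + 0 + 0 + 1 + 1 + 1 = 8
distinct = 91 − 8 = 83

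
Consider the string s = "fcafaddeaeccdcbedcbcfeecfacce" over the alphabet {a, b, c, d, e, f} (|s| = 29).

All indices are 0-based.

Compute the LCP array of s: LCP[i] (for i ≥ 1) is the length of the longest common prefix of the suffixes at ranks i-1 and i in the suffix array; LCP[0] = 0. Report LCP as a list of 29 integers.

[0, 1, 1, 1, 0, 1, 0, 1, 2, 1, 2, 1, 1, 1, 2, 0, 3, 1, 1, 0, 1, 1, 2, 1, 1, 0, 2, 1, 1]

rank→(start, suffix):
  0 → (25, 'acce')
  1 → (4, 'addeaeccdcbedcbcfeecfacce')
  2 → (8, 'aeccdcbedcbcfeecfacce')
  3 → (2, 'afaddeaeccdcbedcbcfeecfacce')
  4 → (18, 'bcfeecfacce')
  5 → (14, 'bedcbcfeecfacce')
  6 → (1, 'cafaddeaeccdcbedcbcfeecfacce')
  7 → (17, 'cbcfeecfacce')
  8 → (13, 'cbedcbcfeecfacce')
  9 → (10, 'ccdcbedcbcfeecfacce')
  10 → (26, 'cce')
  11 → (11, 'cdcbedcbcfeecfacce')
  12 → (27, 'ce')
  13 → (23, 'cfacce')
  14 → (19, 'cfeecfacce')
  15 → (16, 'dcbcfeecfacce')
  16 → (12, 'dcbedcbcfeecfacce')
  17 → (5, 'ddeaeccdcbedcbcfeecfacce')
  18 → (6, 'deaeccdcbedcbcfeecfacce')
  19 → (28, 'e')
  20 → (7, 'eaeccdcbedcbcfeecfacce')
  21 → (9, 'eccdcbedcbcfeecfacce')
  22 → (22, 'ecfacce')
  23 → (15, 'edcbcfeecfacce')
  24 → (21, 'eecfacce')
  25 → (24, 'facce')
  26 → (3, 'faddeaeccdcbedcbcfeecfacce')
  27 → (0, 'fcafaddeaeccdcbedcbcfeecfacce')
  28 → (20, 'feecfacce')

SA = [25, 4, 8, 2, 18, 14, 1, 17, 13, 10, 26, 11, 27, 23, 19, 16, 12, 5, 6, 28, 7, 9, 22, 15, 21, 24, 3, 0, 20]
i: (SA[i-1],SA[i]) lcp shared
  1: (25,4) 1 'a'
  2: (4,8) 1 'a'
  3: (8,2) 1 'a'
  4: (2,18) 0 ''
  5: (18,14) 1 'b'
  6: (14,1) 0 ''
  7: (1,17) 1 'c'
  8: (17,13) 2 'cb'
  9: (13,10) 1 'c'
  10: (10,26) 2 'cc'
  11: (26,11) 1 'c'
  12: (11,27) 1 'c'
  13: (27,23) 1 'c'
  14: (23,19) 2 'cf'
  15: (19,16) 0 ''
  16: (16,12) 3 'dcb'
  17: (12,5) 1 'd'
  18: (5,6) 1 'd'
  19: (6,28) 0 ''
  20: (28,7) 1 'e'
  21: (7,9) 1 'e'
  22: (9,22) 2 'ec'
  23: (22,15) 1 'e'
  24: (15,21) 1 'e'
  25: (21,24) 0 ''
  26: (24,3) 2 'fa'
  27: (3,0) 1 'f'
  28: (0,20) 1 'f'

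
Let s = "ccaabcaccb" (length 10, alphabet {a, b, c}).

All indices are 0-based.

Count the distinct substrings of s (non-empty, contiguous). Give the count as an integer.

46

rank | idx | suffix
   0 |   2 | aabcaccb
   1 |   3 | abcaccb
   2 |   6 | accb
   3 |   9 | b
   4 |   4 | bcaccb
   5 |   1 | caabcaccb
   6 |   5 | caccb
   7 |   8 | cb
   8 |   0 | ccaabcaccb
   9 |   7 | ccb

SA = [2, 3, 6, 9, 4, 1, 5, 8, 0, 7]
rank  pair      lcp
   1  s[2:],s[3:]  1  'a'
   2  s[3:],s[6:]  1  'a'
   3  s[6:],s[9:]  0  ''
   4  s[9:],s[4:]  1  'b'
   5  s[4:],s[1:]  0  ''
   6  s[1:],s[5:]  2  'ca'
   7  s[5:],s[8:]  1  'c'
   8  s[8:],s[0:]  1  'c'
   9  s[0:],s[7:]  2  'cc'

n(n+1)/2 = 10·11/2 = 55
Σ LCP = 0 + 1 + 1 + 0 + 1 + 0 + 2 + 1 + 1 + 2 = 9
distinct = 55 − 9 = 46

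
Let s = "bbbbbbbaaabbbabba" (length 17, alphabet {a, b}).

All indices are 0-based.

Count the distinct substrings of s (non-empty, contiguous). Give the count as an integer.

111

sorted suffixes:
  #0 SA[0]=16  'a'
  #1 SA[1]=7  'aaabbbabba'
  #2 SA[2]=8  'aabbbabba'
  #3 SA[3]=13  'abba'
  #4 SA[4]=9  'abbbabba'
  #5 SA[5]=15  'ba'
  #6 SA[6]=6  'baaabbbabba'
  #7 SA[7]=12  'babba'
  #8 SA[8]=14  'bba'
  #9 SA[9]=5  'bbaaabbbabba'
  #10 SA[10]=11  'bbabba'
  #11 SA[11]=4  'bbbaaabbbabba'
  #12 SA[12]=10  'bbbabba'
  #13 SA[13]=3  'bbbbaaabbbabba'
  #14 SA[14]=2  'bbbbbaaabbbabba'
  #15 SA[15]=1  'bbbbbbaaabbbabba'
  #16 SA[16]=0  'bbbbbbbaaabbbabba'

SA = [16, 7, 8, 13, 9, 15, 6, 12, 14, 5, 11, 4, 10, 3, 2, 1, 0]
[i] adj suffixes → lcp
  [1] 16/7 → 1 ('a')
  [2] 7/8 → 2 ('aa')
  [3] 8/13 → 1 ('a')
  [4] 13/9 → 3 ('abb')
  [5] 9/15 → 0 ('')
  [6] 15/6 → 2 ('ba')
  [7] 6/12 → 2 ('ba')
  [8] 12/14 → 1 ('b')
  [9] 14/5 → 3 ('bba')
  [10] 5/11 → 3 ('bba')
  [11] 11/4 → 2 ('bb')
  [12] 4/10 → 4 ('bbba')
  [13] 10/3 → 3 ('bbb')
  [14] 3/2 → 4 ('bbbb')
  [15] 2/1 → 5 ('bbbbb')
  [16] 1/0 → 6 ('bbbbbb')

n(n+1)/2 = 17·18/2 = 153
Σ LCP = 0 + 1 + 2 + 1 + 3 + 0 + 2 + 2 + 1 + 3 + 3 + 2 + 4 + 3 + 4 + 5 + 6 = 42
distinct = 153 − 42 = 111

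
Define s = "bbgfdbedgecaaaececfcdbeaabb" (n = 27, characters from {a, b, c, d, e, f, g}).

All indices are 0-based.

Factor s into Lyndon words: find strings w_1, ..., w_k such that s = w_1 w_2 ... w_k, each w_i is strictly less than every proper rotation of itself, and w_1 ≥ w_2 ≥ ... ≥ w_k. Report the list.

["bbgfdbedgec", "aaaececfcdbeaabb"]

emit factor 1: 'bbgfdbedgec' (i=0, period=11)
emit factor 2: 'aaaececfcdbeaabb' (i=11, period=16)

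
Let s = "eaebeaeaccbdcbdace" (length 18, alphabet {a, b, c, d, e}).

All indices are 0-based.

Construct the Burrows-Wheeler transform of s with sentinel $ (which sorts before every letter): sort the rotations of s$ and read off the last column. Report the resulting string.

rank  rotation             last
    0  $eaebeaeaccbdcbdace  e
    1  accbdcbdace$eaebeae  e
    2  ace$eaebeaeaccbdcbd  d
    3  aeaccbdcbdace$eaebe  e
    4  aebeaeaccbdcbdace$e  e
    5  bdace$eaebeaeaccbdc  c
    6  bdcbdace$eaebeaeacc  c
    7  beaeaccbdcbdace$eae  e
    8  cbdace$eaebeaeaccbd  d
    9  cbdcbdace$eaebeaeac  c
   10  ccbdcbdace$eaebeaea  a
   11  ce$eaebeaeaccbdcbda  a
   12  dace$eaebeaeaccbdcb  b
   13  dcbdace$eaebeaeaccb  b
   14  e$eaebeaeaccbdcbdac  c
   15  eaccbdcbdace$eaebea  a
   16  eaeaccbdcbdace$eaeb  b
   17  eaebeaeaccbdcbdace$  $
   18  ebeaeaccbdcbdace$ea  a

eedeeccedcaabbcab$a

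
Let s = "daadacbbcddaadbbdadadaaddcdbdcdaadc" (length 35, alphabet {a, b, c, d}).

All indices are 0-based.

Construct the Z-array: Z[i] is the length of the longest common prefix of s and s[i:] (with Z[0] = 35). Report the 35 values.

Z[0]=35
i=1: outside box; Z[1]=0
i=2: outside box; Z[2]=0
i=3: outside box; Z[3]=2 scan→box=[3,5)
i=4: min(r-i=1, Z[1]=0)=0; Z[4]=0
i=5: outside box; Z[5]=0
i=6: outside box; Z[6]=0
i=7: outside box; Z[7]=0
i=8: outside box; Z[8]=0
i=9: outside box; Z[9]=1 scan→box=[9,10)
i=10: outside box; Z[10]=4 scan→box=[10,14)
i=11: min(r-i=3, Z[1]=0)=0; Z[11]=0
i=12: min(r-i=2, Z[2]=0)=0; Z[12]=0
i=13: min(r-i=1, Z[3]=2)=1; Z[13]=1
i=14: outside box; Z[14]=0
i=15: outside box; Z[15]=0
i=16: outside box; Z[16]=2 scan→box=[16,18)
i=17: min(r-i=1, Z[1]=0)=0; Z[17]=0
i=18: outside box; Z[18]=2 scan→box=[18,20)
i=19: min(r-i=1, Z[1]=0)=0; Z[19]=0
i=20: outside box; Z[20]=4 scan→box=[20,24)
i=21: min(r-i=3, Z[1]=0)=0; Z[21]=0
i=22: min(r-i=2, Z[2]=0)=0; Z[22]=0
i=23: min(r-i=1, Z[3]=2)=1; Z[23]=1
i=24: outside box; Z[24]=1 scan→box=[24,25)
i=25: outside box; Z[25]=0
i=26: outside box; Z[26]=1 scan→box=[26,27)
i=27: outside box; Z[27]=0
i=28: outside box; Z[28]=1 scan→box=[28,29)
i=29: outside box; Z[29]=0
i=30: outside box; Z[30]=4 scan→box=[30,34)
i=31: min(r-i=3, Z[1]=0)=0; Z[31]=0
i=32: min(r-i=2, Z[2]=0)=0; Z[32]=0
i=33: min(r-i=1, Z[3]=2)=1; Z[33]=1
i=34: outside box; Z[34]=0

[35, 0, 0, 2, 0, 0, 0, 0, 0, 1, 4, 0, 0, 1, 0, 0, 2, 0, 2, 0, 4, 0, 0, 1, 1, 0, 1, 0, 1, 0, 4, 0, 0, 1, 0]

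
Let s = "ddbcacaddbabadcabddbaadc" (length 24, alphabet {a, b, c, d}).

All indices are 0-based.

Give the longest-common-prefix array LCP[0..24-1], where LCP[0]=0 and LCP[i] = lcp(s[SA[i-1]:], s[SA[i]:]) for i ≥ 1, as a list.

[0, 1, 2, 1, 1, 3, 2, 0, 2, 2, 1, 1, 0, 1, 2, 2, 0, 3, 2, 1, 2, 1, 4, 3]

rank | idx | suffix
   0 |  20 | aadc
   1 |  10 | abadcabddbaadc
   2 |  15 | abddbaadc
   3 |   4 | acaddbabadcabddbaadc
   4 |  21 | adc
   5 |  12 | adcabddbaadc
   6 |   6 | addbabadcabddbaadc
   7 |  19 | baadc
   8 |   9 | babadcabddbaadc
   9 |  11 | badcabddbaadc
  10 |   2 | bcacaddbabadcabddbaadc
  11 |  16 | bddbaadc
  12 |  23 | c
  13 |  14 | cabddbaadc
  14 |   3 | cacaddbabadcabddbaadc
  15 |   5 | caddbabadcabddbaadc
  16 |  18 | dbaadc
  17 |   8 | dbabadcabddbaadc
  18 |   1 | dbcacaddbabadcabddbaadc
  19 |  22 | dc
  20 |  13 | dcabddbaadc
  21 |  17 | ddbaadc
  22 |   7 | ddbabadcabddbaadc
  23 |   0 | ddbcacaddbabadcabddbaadc

SA = [20, 10, 15, 4, 21, 12, 6, 19, 9, 11, 2, 16, 23, 14, 3, 5, 18, 8, 1, 22, 13, 17, 7, 0]
rank  pair      lcp
   1  s[20:],s[10:]  1  'a'
   2  s[10:],s[15:]  2  'ab'
   3  s[15:],s[4:]  1  'a'
   4  s[4:],s[21:]  1  'a'
   5  s[21:],s[12:]  3  'adc'
   6  s[12:],s[6:]  2  'ad'
   7  s[6:],s[19:]  0  ''
   8  s[19:],s[9:]  2  'ba'
   9  s[9:],s[11:]  2  'ba'
  10  s[11:],s[2:]  1  'b'
  11  s[2:],s[16:]  1  'b'
  12  s[16:],s[23:]  0  ''
  13  s[23:],s[14:]  1  'c'
  14  s[14:],s[3:]  2  'ca'
  15  s[3:],s[5:]  2  'ca'
  16  s[5:],s[18:]  0  ''
  17  s[18:],s[8:]  3  'dba'
  18  s[8:],s[1:]  2  'db'
  19  s[1:],s[22:]  1  'd'
  20  s[22:],s[13:]  2  'dc'
  21  s[13:],s[17:]  1  'd'
  22  s[17:],s[7:]  4  'ddba'
  23  s[7:],s[0:]  3  'ddb'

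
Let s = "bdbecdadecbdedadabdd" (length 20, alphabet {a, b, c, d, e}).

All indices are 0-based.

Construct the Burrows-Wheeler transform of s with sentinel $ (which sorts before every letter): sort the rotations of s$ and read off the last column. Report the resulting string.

rank  rotation               last
    0  $bdbecdadecbdedadabdd  d
    1  abdd$bdbecdadecbdedad  d
    2  adabdd$bdbecdadecbded  d
    3  adecbdedadabdd$bdbecd  d
    4  bdbecdadecbdedadabdd$  $
    5  bdd$bdbecdadecbdedada  a
    6  bdedadabdd$bdbecdadec  c
    7  becdadecbdedadabdd$bd  d
    8  cbdedadabdd$bdbecdade  e
    9  cdadecbdedadabdd$bdbe  e
   10  d$bdbecdadecbdedadabd  d
   11  dabdd$bdbecdadecbdeda  a
   12  dadabdd$bdbecdadecbde  e
   13  dadecbdedadabdd$bdbec  c
   14  dbecdadecbdedadabdd$b  b
   15  dd$bdbecdadecbdedadab  b
   16  decbdedadabdd$bdbecda  a
   17  dedadabdd$bdbecdadecb  b
   18  ecbdedadabdd$bdbecdad  d
   19  ecdadecbdedadabdd$bdb  b
   20  edadabdd$bdbecdadecbd  d

dddd$acdeedaecbbabdbd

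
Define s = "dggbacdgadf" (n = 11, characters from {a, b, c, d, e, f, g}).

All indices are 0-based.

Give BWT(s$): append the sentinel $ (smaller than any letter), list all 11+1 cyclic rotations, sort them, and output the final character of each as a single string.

fbggaac$ddgd

rank  rotation      last
    0  $dggbacdgadf  f
    1  acdgadf$dggb  b
    2  adf$dggbacdg  g
    3  bacdgadf$dgg  g
    4  cdgadf$dggba  a
    5  df$dggbacdga  a
    6  dgadf$dggbac  c
    7  dggbacdgadf$  $
    8  f$dggbacdgad  d
    9  gadf$dggbacd  d
   10  gbacdgadf$dg  g
   11  ggbacdgadf$d  d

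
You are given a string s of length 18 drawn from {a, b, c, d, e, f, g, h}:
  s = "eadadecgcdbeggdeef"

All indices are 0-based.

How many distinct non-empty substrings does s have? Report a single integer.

rank | idx | suffix
   0 |   1 | adadecgcdbeggdeef
   1 |   3 | adecgcdbeggdeef
   2 |  10 | beggdeef
   3 |   8 | cdbeggdeef
   4 |   6 | cgcdbeggdeef
   5 |   2 | dadecgcdbeggdeef
   6 |   9 | dbeggdeef
   7 |   4 | decgcdbeggdeef
   8 |  14 | deef
   9 |   0 | eadadecgcdbeggdeef
  10 |   5 | ecgcdbeggdeef
  11 |  15 | eef
  12 |  16 | ef
  13 |  11 | eggdeef
  14 |  17 | f
  15 |   7 | gcdbeggdeef
  16 |  13 | gdeef
  17 |  12 | ggdeef

SA = [1, 3, 10, 8, 6, 2, 9, 4, 14, 0, 5, 15, 16, 11, 17, 7, 13, 12]
rank  pair      lcp
   1  s[1:],s[3:]  2  'ad'
   2  s[3:],s[10:]  0  ''
   3  s[10:],s[8:]  0  ''
   4  s[8:],s[6:]  1  'c'
   5  s[6:],s[2:]  0  ''
   6  s[2:],s[9:]  1  'd'
   7  s[9:],s[4:]  1  'd'
   8  s[4:],s[14:]  2  'de'
   9  s[14:],s[0:]  0  ''
  10  s[0:],s[5:]  1  'e'
  11  s[5:],s[15:]  1  'e'
  12  s[15:],s[16:]  1  'e'
  13  s[16:],s[11:]  1  'e'
  14  s[11:],s[17:]  0  ''
  15  s[17:],s[7:]  0  ''
  16  s[7:],s[13:]  1  'g'
  17  s[13:],s[12:]  1  'g'

n(n+1)/2 = 18·19/2 = 171
Σ LCP = 0 + 2 + 0 + 0 + 1 + 0 + 1 + 1 + 2 + 0 + 1 + 1 + 1 + 1 + 0 + 0 + 1 + 1 = 13
distinct = 171 − 13 = 158

158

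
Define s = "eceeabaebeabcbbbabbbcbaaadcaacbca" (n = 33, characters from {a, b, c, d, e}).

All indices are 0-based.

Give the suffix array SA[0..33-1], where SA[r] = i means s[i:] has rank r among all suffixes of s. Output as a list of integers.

rank→(start, suffix):
  0 → (32, 'a')
  1 → (22, 'aaadcaacbca')
  2 → (27, 'aacbca')
  3 → (23, 'aadcaacbca')
  4 → (4, 'abaebeabcbbbabbbcbaaadcaacbca')
  5 → (16, 'abbbcbaaadcaacbca')
  6 → (10, 'abcbbbabbbcbaaadcaacbca')
  7 → (28, 'acbca')
  8 → (24, 'adcaacbca')
  9 → (6, 'aebeabcbbbabbbcbaaadcaacbca')
  10 → (21, 'baaadcaacbca')
  11 → (15, 'babbbcbaaadcaacbca')
  12 → (5, 'baebeabcbbbabbbcbaaadcaacbca')
  13 → (14, 'bbabbbcbaaadcaacbca')
  14 → (13, 'bbbabbbcbaaadcaacbca')
  15 → (17, 'bbbcbaaadcaacbca')
  16 → (18, 'bbcbaaadcaacbca')
  17 → (30, 'bca')
  18 → (19, 'bcbaaadcaacbca')
  19 → (11, 'bcbbbabbbcbaaadcaacbca')
  20 → (8, 'beabcbbbabbbcbaaadcaacbca')
  21 → (31, 'ca')
  22 → (26, 'caacbca')
  23 → (20, 'cbaaadcaacbca')
  24 → (12, 'cbbbabbbcbaaadcaacbca')
  25 → (29, 'cbca')
  26 → (1, 'ceeabaebeabcbbbabbbcbaaadcaacbca')
  27 → (25, 'dcaacbca')
  28 → (3, 'eabaebeabcbbbabbbcbaaadcaacbca')
  29 → (9, 'eabcbbbabbbcbaaadcaacbca')
  30 → (7, 'ebeabcbbbabbbcbaaadcaacbca')
  31 → (0, 'eceeabaebeabcbbbabbbcbaaadcaacbca')
  32 → (2, 'eeabaebeabcbbbabbbcbaaadcaacbca')

[32, 22, 27, 23, 4, 16, 10, 28, 24, 6, 21, 15, 5, 14, 13, 17, 18, 30, 19, 11, 8, 31, 26, 20, 12, 29, 1, 25, 3, 9, 7, 0, 2]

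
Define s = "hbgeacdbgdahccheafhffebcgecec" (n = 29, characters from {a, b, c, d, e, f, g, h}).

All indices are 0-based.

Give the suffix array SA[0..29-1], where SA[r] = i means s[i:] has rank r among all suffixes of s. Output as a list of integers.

[4, 16, 10, 22, 7, 1, 28, 12, 5, 26, 23, 13, 9, 6, 3, 15, 21, 27, 25, 20, 19, 17, 8, 2, 24, 0, 11, 14, 18]

rank→(start, suffix):
  0 → (4, 'acdbgdahccheafhffebcgecec')
  1 → (16, 'afhffebcgecec')
  2 → (10, 'ahccheafhffebcgecec')
  3 → (22, 'bcgecec')
  4 → (7, 'bgdahccheafhffebcgecec')
  5 → (1, 'bgeacdbgdahccheafhffebcgecec')
  6 → (28, 'c')
  7 → (12, 'ccheafhffebcgecec')
  8 → (5, 'cdbgdahccheafhffebcgecec')
  9 → (26, 'cec')
  10 → (23, 'cgecec')
  11 → (13, 'cheafhffebcgecec')
  12 → (9, 'dahccheafhffebcgecec')
  13 → (6, 'dbgdahccheafhffebcgecec')
  14 → (3, 'eacdbgdahccheafhffebcgecec')
  15 → (15, 'eafhffebcgecec')
  16 → (21, 'ebcgecec')
  17 → (27, 'ec')
  18 → (25, 'ecec')
  19 → (20, 'febcgecec')
  20 → (19, 'ffebcgecec')
  21 → (17, 'fhffebcgecec')
  22 → (8, 'gdahccheafhffebcgecec')
  23 → (2, 'geacdbgdahccheafhffebcgecec')
  24 → (24, 'gecec')
  25 → (0, 'hbgeacdbgdahccheafhffebcgecec')
  26 → (11, 'hccheafhffebcgecec')
  27 → (14, 'heafhffebcgecec')
  28 → (18, 'hffebcgecec')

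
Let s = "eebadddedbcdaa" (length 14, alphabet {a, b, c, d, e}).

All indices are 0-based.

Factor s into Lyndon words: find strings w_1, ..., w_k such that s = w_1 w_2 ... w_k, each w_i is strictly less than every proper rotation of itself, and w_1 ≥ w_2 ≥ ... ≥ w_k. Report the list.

emit factor 1: 'e' (i=0, period=1)
emit factor 2: 'e' (i=1, period=1)
emit factor 3: 'b' (i=2, period=1)
emit factor 4: 'adddedbcd' (i=3, period=9)
emit factor 5: 'a' (i=12, period=1)
emit factor 6: 'a' (i=13, period=1)

["e", "e", "b", "adddedbcd", "a", "a"]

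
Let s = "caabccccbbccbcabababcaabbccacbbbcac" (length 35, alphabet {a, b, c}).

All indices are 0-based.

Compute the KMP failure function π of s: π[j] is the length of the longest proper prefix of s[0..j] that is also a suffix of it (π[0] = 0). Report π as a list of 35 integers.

π[0] = 0
j=1 s[j]='a': π[1]=0 (border '')
j=2 s[j]='a': π[2]=0 (border '')
j=3 s[j]='b': π[3]=0 (border '')
j=4 s[j]='c': π[4]=1 (border 'c')
j=5 s[j]='c': k: 1→0; π[5]=1 (border 'c')
j=6 s[j]='c': k: 1→0; π[6]=1 (border 'c')
j=7 s[j]='c': k: 1→0; π[7]=1 (border 'c')
j=8 s[j]='b': k: 1→0; π[8]=0 (border '')
j=9 s[j]='b': π[9]=0 (border '')
j=10 s[j]='c': π[10]=1 (border 'c')
j=11 s[j]='c': k: 1→0; π[11]=1 (border 'c')
j=12 s[j]='b': k: 1→0; π[12]=0 (border '')
j=13 s[j]='c': π[13]=1 (border 'c')
j=14 s[j]='a': π[14]=2 (border 'ca')
j=15 s[j]='b': k: 2→0; π[15]=0 (border '')
j=16 s[j]='a': π[16]=0 (border '')
j=17 s[j]='b': π[17]=0 (border '')
j=18 s[j]='a': π[18]=0 (border '')
j=19 s[j]='b': π[19]=0 (border '')
j=20 s[j]='c': π[20]=1 (border 'c')
j=21 s[j]='a': π[21]=2 (border 'ca')
j=22 s[j]='a': π[22]=3 (border 'caa')
j=23 s[j]='b': π[23]=4 (border 'caab')
j=24 s[j]='b': k: 4→0; π[24]=0 (border '')
j=25 s[j]='c': π[25]=1 (border 'c')
j=26 s[j]='c': k: 1→0; π[26]=1 (border 'c')
j=27 s[j]='a': π[27]=2 (border 'ca')
j=28 s[j]='c': k: 2→0; π[28]=1 (border 'c')
j=29 s[j]='b': k: 1→0; π[29]=0 (border '')
j=30 s[j]='b': π[30]=0 (border '')
j=31 s[j]='b': π[31]=0 (border '')
j=32 s[j]='c': π[32]=1 (border 'c')
j=33 s[j]='a': π[33]=2 (border 'ca')
j=34 s[j]='c': k: 2→0; π[34]=1 (border 'c')

[0, 0, 0, 0, 1, 1, 1, 1, 0, 0, 1, 1, 0, 1, 2, 0, 0, 0, 0, 0, 1, 2, 3, 4, 0, 1, 1, 2, 1, 0, 0, 0, 1, 2, 1]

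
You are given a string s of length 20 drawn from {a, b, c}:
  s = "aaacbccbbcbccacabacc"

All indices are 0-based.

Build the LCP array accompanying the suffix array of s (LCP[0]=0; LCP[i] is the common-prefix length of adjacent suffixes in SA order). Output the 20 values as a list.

sorted suffixes:
  #0 SA[0]=0  'aaacbccbbcbccacabacc'
  #1 SA[1]=1  'aacbccbbcbccacabacc'
  #2 SA[2]=15  'abacc'
  #3 SA[3]=13  'acabacc'
  #4 SA[4]=2  'acbccbbcbccacabacc'
  #5 SA[5]=17  'acc'
  #6 SA[6]=16  'bacc'
  #7 SA[7]=7  'bbcbccacabacc'
  #8 SA[8]=8  'bcbccacabacc'
  #9 SA[9]=10  'bccacabacc'
  #10 SA[10]=4  'bccbbcbccacabacc'
  #11 SA[11]=19  'c'
  #12 SA[12]=14  'cabacc'
  #13 SA[13]=12  'cacabacc'
  #14 SA[14]=6  'cbbcbccacabacc'
  #15 SA[15]=9  'cbccacabacc'
  #16 SA[16]=3  'cbccbbcbccacabacc'
  #17 SA[17]=18  'cc'
  #18 SA[18]=11  'ccacabacc'
  #19 SA[19]=5  'ccbbcbccacabacc'

SA = [0, 1, 15, 13, 2, 17, 16, 7, 8, 10, 4, 19, 14, 12, 6, 9, 3, 18, 11, 5]
[i] adj suffixes → lcp
  [1] 0/1 → 2 ('aa')
  [2] 1/15 → 1 ('a')
  [3] 15/13 → 1 ('a')
  [4] 13/2 → 2 ('ac')
  [5] 2/17 → 2 ('ac')
  [6] 17/16 → 0 ('')
  [7] 16/7 → 1 ('b')
  [8] 7/8 → 1 ('b')
  [9] 8/10 → 2 ('bc')
  [10] 10/4 → 3 ('bcc')
  [11] 4/19 → 0 ('')
  [12] 19/14 → 1 ('c')
  [13] 14/12 → 2 ('ca')
  [14] 12/6 → 1 ('c')
  [15] 6/9 → 2 ('cb')
  [16] 9/3 → 4 ('cbcc')
  [17] 3/18 → 1 ('c')
  [18] 18/11 → 2 ('cc')
  [19] 11/5 → 2 ('cc')

[0, 2, 1, 1, 2, 2, 0, 1, 1, 2, 3, 0, 1, 2, 1, 2, 4, 1, 2, 2]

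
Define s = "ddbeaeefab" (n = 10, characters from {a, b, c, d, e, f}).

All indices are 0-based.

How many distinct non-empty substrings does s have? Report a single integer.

50

sorted suffixes:
  #0 SA[0]=8  'ab'
  #1 SA[1]=4  'aeefab'
  #2 SA[2]=9  'b'
  #3 SA[3]=2  'beaeefab'
  #4 SA[4]=1  'dbeaeefab'
  #5 SA[5]=0  'ddbeaeefab'
  #6 SA[6]=3  'eaeefab'
  #7 SA[7]=5  'eefab'
  #8 SA[8]=6  'efab'
  #9 SA[9]=7  'fab'

SA = [8, 4, 9, 2, 1, 0, 3, 5, 6, 7]
i: (SA[i-1],SA[i]) lcp shared
  1: (8,4) 1 'a'
  2: (4,9) 0 ''
  3: (9,2) 1 'b'
  4: (2,1) 0 ''
  5: (1,0) 1 'd'
  6: (0,3) 0 ''
  7: (3,5) 1 'e'
  8: (5,6) 1 'e'
  9: (6,7) 0 ''

n(n+1)/2 = 10·11/2 = 55
Σ LCP = 0 + 1 + 0 + 1 + 0 + 1 + 0 + 1 + 1 + 0 = 5
distinct = 55 − 5 = 50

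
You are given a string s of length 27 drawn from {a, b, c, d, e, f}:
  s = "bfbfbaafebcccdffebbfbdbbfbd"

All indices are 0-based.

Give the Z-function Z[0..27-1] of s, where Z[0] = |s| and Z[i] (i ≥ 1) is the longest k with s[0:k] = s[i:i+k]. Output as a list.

[27, 0, 3, 0, 1, 0, 0, 0, 0, 1, 0, 0, 0, 0, 0, 0, 0, 1, 3, 0, 1, 0, 1, 3, 0, 1, 0]

Z[0]=27
i=1: fresh scan; Z[1]=0
i=2: fresh scan; Z[2]=3 scan→box=[2,5)
i=3: min(r-i=2, Z[1]=0)=0; Z[3]=0
i=4: min(r-i=1, Z[2]=3)=1; Z[4]=1
i=5: fresh scan; Z[5]=0
i=6: fresh scan; Z[6]=0
i=7: fresh scan; Z[7]=0
i=8: fresh scan; Z[8]=0
i=9: fresh scan; Z[9]=1 scan→box=[9,10)
i=10: fresh scan; Z[10]=0
i=11: fresh scan; Z[11]=0
i=12: fresh scan; Z[12]=0
i=13: fresh scan; Z[13]=0
i=14: fresh scan; Z[14]=0
i=15: fresh scan; Z[15]=0
i=16: fresh scan; Z[16]=0
i=17: fresh scan; Z[17]=1 scan→box=[17,18)
i=18: fresh scan; Z[18]=3 scan→box=[18,21)
i=19: min(r-i=2, Z[1]=0)=0; Z[19]=0
i=20: min(r-i=1, Z[2]=3)=1; Z[20]=1
i=21: fresh scan; Z[21]=0
i=22: fresh scan; Z[22]=1 scan→box=[22,23)
i=23: fresh scan; Z[23]=3 scan→box=[23,26)
i=24: min(r-i=2, Z[1]=0)=0; Z[24]=0
i=25: min(r-i=1, Z[2]=3)=1; Z[25]=1
i=26: fresh scan; Z[26]=0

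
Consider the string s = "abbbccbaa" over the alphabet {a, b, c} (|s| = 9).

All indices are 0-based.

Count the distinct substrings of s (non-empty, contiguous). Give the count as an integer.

38

sorted suffixes:
  #0 SA[0]=8  'a'
  #1 SA[1]=7  'aa'
  #2 SA[2]=0  'abbbccbaa'
  #3 SA[3]=6  'baa'
  #4 SA[4]=1  'bbbccbaa'
  #5 SA[5]=2  'bbccbaa'
  #6 SA[6]=3  'bccbaa'
  #7 SA[7]=5  'cbaa'
  #8 SA[8]=4  'ccbaa'

SA = [8, 7, 0, 6, 1, 2, 3, 5, 4]
i: (SA[i-1],SA[i]) lcp shared
  1: (8,7) 1 'a'
  2: (7,0) 1 'a'
  3: (0,6) 0 ''
  4: (6,1) 1 'b'
  5: (1,2) 2 'bb'
  6: (2,3) 1 'b'
  7: (3,5) 0 ''
  8: (5,4) 1 'c'

n(n+1)/2 = 9·10/2 = 45
Σ LCP = 0 + 1 + 1 + 0 + 1 + 2 + 1 + 0 + 1 = 7
distinct = 45 − 7 = 38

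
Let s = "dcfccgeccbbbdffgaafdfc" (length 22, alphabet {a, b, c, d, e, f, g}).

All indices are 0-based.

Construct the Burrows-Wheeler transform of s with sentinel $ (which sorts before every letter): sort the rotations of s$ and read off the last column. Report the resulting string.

cgacbbfcefdc$fbgdcadffc

rank  rotation                 last
    0  $dcfccgeccbbbdffgaafdfc  c
    1  aafdfc$dcfccgeccbbbdffg  g
    2  afdfc$dcfccgeccbbbdffga  a
    3  bbbdffgaafdfc$dcfccgecc  c
    4  bbdffgaafdfc$dcfccgeccb  b
    5  bdffgaafdfc$dcfccgeccbb  b
    6  c$dcfccgeccbbbdffgaafdf  f
    7  cbbbdffgaafdfc$dcfccgec  c
    8  ccbbbdffgaafdfc$dcfccge  e
    9  ccgeccbbbdffgaafdfc$dcf  f
   10  cfccgeccbbbdffgaafdfc$d  d
   11  cgeccbbbdffgaafdfc$dcfc  c
   12  dcfccgeccbbbdffgaafdfc$  $
   13  dfc$dcfccgeccbbbdffgaaf  f
   14  dffgaafdfc$dcfccgeccbbb  b
   15  eccbbbdffgaafdfc$dcfccg  g
   16  fc$dcfccgeccbbbdffgaafd  d
   17  fccgeccbbbdffgaafdfc$dc  c
   18  fdfc$dcfccgeccbbbdffgaa  a
   19  ffgaafdfc$dcfccgeccbbbd  d
   20  fgaafdfc$dcfccgeccbbbdf  f
   21  gaafdfc$dcfccgeccbbbdff  f
   22  geccbbbdffgaafdfc$dcfcc  c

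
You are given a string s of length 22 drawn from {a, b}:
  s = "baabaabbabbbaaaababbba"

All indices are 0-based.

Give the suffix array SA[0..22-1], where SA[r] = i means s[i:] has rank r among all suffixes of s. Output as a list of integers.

[21, 12, 13, 1, 14, 4, 2, 15, 5, 17, 8, 20, 11, 0, 3, 16, 7, 19, 10, 6, 18, 9]

sorted suffixes:
  #0 SA[0]=21  'a'
  #1 SA[1]=12  'aaaababbba'
  #2 SA[2]=13  'aaababbba'
  #3 SA[3]=1  'aabaabbabbbaaaababbba'
  #4 SA[4]=14  'aababbba'
  #5 SA[5]=4  'aabbabbbaaaababbba'
  #6 SA[6]=2  'abaabbabbbaaaababbba'
  #7 SA[7]=15  'ababbba'
  #8 SA[8]=5  'abbabbbaaaababbba'
  #9 SA[9]=17  'abbba'
  #10 SA[10]=8  'abbbaaaababbba'
  #11 SA[11]=20  'ba'
  #12 SA[12]=11  'baaaababbba'
  #13 SA[13]=0  'baabaabbabbbaaaababbba'
  #14 SA[14]=3  'baabbabbbaaaababbba'
  #15 SA[15]=16  'babbba'
  #16 SA[16]=7  'babbbaaaababbba'
  #17 SA[17]=19  'bba'
  #18 SA[18]=10  'bbaaaababbba'
  #19 SA[19]=6  'bbabbbaaaababbba'
  #20 SA[20]=18  'bbba'
  #21 SA[21]=9  'bbbaaaababbba'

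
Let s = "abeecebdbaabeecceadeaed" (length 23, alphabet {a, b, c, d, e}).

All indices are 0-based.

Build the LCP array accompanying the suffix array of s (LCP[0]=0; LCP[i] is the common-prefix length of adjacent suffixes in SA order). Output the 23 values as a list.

[0, 1, 5, 1, 1, 0, 1, 1, 4, 0, 1, 2, 0, 1, 1, 0, 2, 1, 1, 2, 1, 1, 3]

rank→(start, suffix):
  0 → (9, 'aabeecceadeaed')
  1 → (10, 'abeecceadeaed')
  2 → (0, 'abeecebdbaabeecceadeaed')
  3 → (17, 'adeaed')
  4 → (20, 'aed')
  5 → (8, 'baabeecceadeaed')
  6 → (6, 'bdbaabeecceadeaed')
  7 → (11, 'beecceadeaed')
  8 → (1, 'beecebdbaabeecceadeaed')
  9 → (14, 'cceadeaed')
  10 → (15, 'ceadeaed')
  11 → (4, 'cebdbaabeecceadeaed')
  12 → (22, 'd')
  13 → (7, 'dbaabeecceadeaed')
  14 → (18, 'deaed')
  15 → (16, 'eadeaed')
  16 → (19, 'eaed')
  17 → (5, 'ebdbaabeecceadeaed')
  18 → (13, 'ecceadeaed')
  19 → (3, 'ecebdbaabeecceadeaed')
  20 → (21, 'ed')
  21 → (12, 'eecceadeaed')
  22 → (2, 'eecebdbaabeecceadeaed')

SA = [9, 10, 0, 17, 20, 8, 6, 11, 1, 14, 15, 4, 22, 7, 18, 16, 19, 5, 13, 3, 21, 12, 2]
i: (SA[i-1],SA[i]) lcp shared
  1: (9,10) 1 'a'
  2: (10,0) 5 'abeec'
  3: (0,17) 1 'a'
  4: (17,20) 1 'a'
  5: (20,8) 0 ''
  6: (8,6) 1 'b'
  7: (6,11) 1 'b'
  8: (11,1) 4 'beec'
  9: (1,14) 0 ''
  10: (14,15) 1 'c'
  11: (15,4) 2 'ce'
  12: (4,22) 0 ''
  13: (22,7) 1 'd'
  14: (7,18) 1 'd'
  15: (18,16) 0 ''
  16: (16,19) 2 'ea'
  17: (19,5) 1 'e'
  18: (5,13) 1 'e'
  19: (13,3) 2 'ec'
  20: (3,21) 1 'e'
  21: (21,12) 1 'e'
  22: (12,2) 3 'eec'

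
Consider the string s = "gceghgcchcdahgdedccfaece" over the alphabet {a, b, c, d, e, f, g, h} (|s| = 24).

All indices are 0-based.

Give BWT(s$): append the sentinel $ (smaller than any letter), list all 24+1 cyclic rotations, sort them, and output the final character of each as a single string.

efddghegcccegcadcch$hecga

rank  rotation                   last
    0  $gceghgcchcdahgdedccfaece  e
    1  aece$gceghgcchcdahgdedccf  f
    2  ahgdedccfaece$gceghgcchcd  d
    3  ccfaece$gceghgcchcdahgded  d
    4  cchcdahgdedccfaece$gceghg  g
    5  cdahgdedccfaece$gceghgcch  h
    6  ce$gceghgcchcdahgdedccfae  e
    7  ceghgcchcdahgdedccfaece$g  g
    8  cfaece$gceghgcchcdahgdedc  c
    9  chcdahgdedccfaece$gceghgc  c
   10  dahgdedccfaece$gceghgcchc  c
   11  dccfaece$gceghgcchcdahgde  e
   12  dedccfaece$gceghgcchcdahg  g
   13  e$gceghgcchcdahgdedccfaec  c
   14  ece$gceghgcchcdahgdedccfa  a
   15  edccfaece$gceghgcchcdahgd  d
   16  eghgcchcdahgdedccfaece$gc  c
   17  faece$gceghgcchcdahgdedcc  c
   18  gcchcdahgdedccfaece$gcegh  h
   19  gceghgcchcdahgdedccfaece$  $
   20  gdedccfaece$gceghgcchcdah  h
   21  ghgcchcdahgdedccfaece$gce  e
   22  hcdahgdedccfaece$gceghgcc  c
   23  hgcchcdahgdedccfaece$gceg  g
   24  hgdedccfaece$gceghgcchcda  a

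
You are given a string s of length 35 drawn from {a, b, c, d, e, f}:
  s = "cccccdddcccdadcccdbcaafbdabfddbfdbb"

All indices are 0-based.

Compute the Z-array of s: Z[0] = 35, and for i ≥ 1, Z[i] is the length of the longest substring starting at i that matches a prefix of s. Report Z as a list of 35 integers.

Z[0]=35
i=1: i≥r, start 0; Z[1]=4 scan→box=[1,5)
i=2: min(r-i=3, Z[1]=4)=3; Z[2]=3
i=3: min(r-i=2, Z[2]=3)=2; Z[3]=2
i=4: min(r-i=1, Z[3]=2)=1; Z[4]=1
i=5: i≥r, start 0; Z[5]=0
i=6: i≥r, start 0; Z[6]=0
i=7: i≥r, start 0; Z[7]=0
i=8: i≥r, start 0; Z[8]=3 scan→box=[8,11)
i=9: min(r-i=2, Z[1]=4)=2; Z[9]=2
i=10: min(r-i=1, Z[2]=3)=1; Z[10]=1
i=11: i≥r, start 0; Z[11]=0
i=12: i≥r, start 0; Z[12]=0
i=13: i≥r, start 0; Z[13]=0
i=14: i≥r, start 0; Z[14]=3 scan→box=[14,17)
i=15: min(r-i=2, Z[1]=4)=2; Z[15]=2
i=16: min(r-i=1, Z[2]=3)=1; Z[16]=1
i=17: i≥r, start 0; Z[17]=0
i=18: i≥r, start 0; Z[18]=0
i=19: i≥r, start 0; Z[19]=1 scan→box=[19,20)
i=20: i≥r, start 0; Z[20]=0
i=21: i≥r, start 0; Z[21]=0
i=22: i≥r, start 0; Z[22]=0
i=23: i≥r, start 0; Z[23]=0
i=24: i≥r, start 0; Z[24]=0
i=25: i≥r, start 0; Z[25]=0
i=26: i≥r, start 0; Z[26]=0
i=27: i≥r, start 0; Z[27]=0
i=28: i≥r, start 0; Z[28]=0
i=29: i≥r, start 0; Z[29]=0
i=30: i≥r, start 0; Z[30]=0
i=31: i≥r, start 0; Z[31]=0
i=32: i≥r, start 0; Z[32]=0
i=33: i≥r, start 0; Z[33]=0
i=34: i≥r, start 0; Z[34]=0

[35, 4, 3, 2, 1, 0, 0, 0, 3, 2, 1, 0, 0, 0, 3, 2, 1, 0, 0, 1, 0, 0, 0, 0, 0, 0, 0, 0, 0, 0, 0, 0, 0, 0, 0]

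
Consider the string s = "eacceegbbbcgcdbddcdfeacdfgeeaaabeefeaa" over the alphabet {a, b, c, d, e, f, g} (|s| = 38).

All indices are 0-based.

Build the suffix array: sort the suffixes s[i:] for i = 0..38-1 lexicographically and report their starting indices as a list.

[37, 36, 28, 29, 30, 1, 21, 7, 8, 9, 14, 31, 2, 12, 17, 22, 3, 10, 13, 16, 15, 18, 23, 35, 27, 0, 20, 26, 32, 4, 33, 5, 34, 19, 24, 6, 11, 25]

sorted suffixes:
  #0 SA[0]=37  'a'
  #1 SA[1]=36  'aa'
  #2 SA[2]=28  'aaabeefeaa'
  #3 SA[3]=29  'aabeefeaa'
  #4 SA[4]=30  'abeefeaa'
  #5 SA[5]=1  'acceegbbbcgcdbddcdfeacdfgeeaaabeefeaa'
  #6 SA[6]=21  'acdfgeeaaabeefeaa'
  #7 SA[7]=7  'bbbcgcdbddcdfeacdfgeeaaabeefeaa'
  #8 SA[8]=8  'bbcgcdbddcdfeacdfgeeaaabeefeaa'
  #9 SA[9]=9  'bcgcdbddcdfeacdfgeeaaabeefeaa'
  #10 SA[10]=14  'bddcdfeacdfgeeaaabeefeaa'
  #11 SA[11]=31  'beefeaa'
  #12 SA[12]=2  'cceegbbbcgcdbddcdfeacdfgeeaaabeefeaa'
  #13 SA[13]=12  'cdbddcdfeacdfgeeaaabeefeaa'
  #14 SA[14]=17  'cdfeacdfgeeaaabeefeaa'
  #15 SA[15]=22  'cdfgeeaaabeefeaa'
  #16 SA[16]=3  'ceegbbbcgcdbddcdfeacdfgeeaaabeefeaa'
  #17 SA[17]=10  'cgcdbddcdfeacdfgeeaaabeefeaa'
  #18 SA[18]=13  'dbddcdfeacdfgeeaaabeefeaa'
  #19 SA[19]=16  'dcdfeacdfgeeaaabeefeaa'
  #20 SA[20]=15  'ddcdfeacdfgeeaaabeefeaa'
  #21 SA[21]=18  'dfeacdfgeeaaabeefeaa'
  #22 SA[22]=23  'dfgeeaaabeefeaa'
  #23 SA[23]=35  'eaa'
  #24 SA[24]=27  'eaaabeefeaa'
  #25 SA[25]=0  'eacceegbbbcgcdbddcdfeacdfgeeaaabeefeaa'
  #26 SA[26]=20  'eacdfgeeaaabeefeaa'
  #27 SA[27]=26  'eeaaabeefeaa'
  #28 SA[28]=32  'eefeaa'
  #29 SA[29]=4  'eegbbbcgcdbddcdfeacdfgeeaaabeefeaa'
  #30 SA[30]=33  'efeaa'
  #31 SA[31]=5  'egbbbcgcdbddcdfeacdfgeeaaabeefeaa'
  #32 SA[32]=34  'feaa'
  #33 SA[33]=19  'feacdfgeeaaabeefeaa'
  #34 SA[34]=24  'fgeeaaabeefeaa'
  #35 SA[35]=6  'gbbbcgcdbddcdfeacdfgeeaaabeefeaa'
  #36 SA[36]=11  'gcdbddcdfeacdfgeeaaabeefeaa'
  #37 SA[37]=25  'geeaaabeefeaa'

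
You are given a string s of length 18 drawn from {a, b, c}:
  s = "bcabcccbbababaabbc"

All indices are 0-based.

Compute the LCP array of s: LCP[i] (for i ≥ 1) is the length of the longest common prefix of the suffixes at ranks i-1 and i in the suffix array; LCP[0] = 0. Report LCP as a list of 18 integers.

sorted suffixes:
  #0 SA[0]=13  'aabbc'
  #1 SA[1]=11  'abaabbc'
  #2 SA[2]=9  'ababaabbc'
  #3 SA[3]=14  'abbc'
  #4 SA[4]=2  'abcccbbababaabbc'
  #5 SA[5]=12  'baabbc'
  #6 SA[6]=10  'babaabbc'
  #7 SA[7]=8  'bababaabbc'
  #8 SA[8]=7  'bbababaabbc'
  #9 SA[9]=15  'bbc'
  #10 SA[10]=16  'bc'
  #11 SA[11]=0  'bcabcccbbababaabbc'
  #12 SA[12]=3  'bcccbbababaabbc'
  #13 SA[13]=17  'c'
  #14 SA[14]=1  'cabcccbbababaabbc'
  #15 SA[15]=6  'cbbababaabbc'
  #16 SA[16]=5  'ccbbababaabbc'
  #17 SA[17]=4  'cccbbababaabbc'

SA = [13, 11, 9, 14, 2, 12, 10, 8, 7, 15, 16, 0, 3, 17, 1, 6, 5, 4]
rank  pair      lcp
   1  s[13:],s[11:]  1  'a'
   2  s[11:],s[9:]  3  'aba'
   3  s[9:],s[14:]  2  'ab'
   4  s[14:],s[2:]  2  'ab'
   5  s[2:],s[12:]  0  ''
   6  s[12:],s[10:]  2  'ba'
   7  s[10:],s[8:]  4  'baba'
   8  s[8:],s[7:]  1  'b'
   9  s[7:],s[15:]  2  'bb'
  10  s[15:],s[16:]  1  'b'
  11  s[16:],s[0:]  2  'bc'
  12  s[0:],s[3:]  2  'bc'
  13  s[3:],s[17:]  0  ''
  14  s[17:],s[1:]  1  'c'
  15  s[1:],s[6:]  1  'c'
  16  s[6:],s[5:]  1  'c'
  17  s[5:],s[4:]  2  'cc'

[0, 1, 3, 2, 2, 0, 2, 4, 1, 2, 1, 2, 2, 0, 1, 1, 1, 2]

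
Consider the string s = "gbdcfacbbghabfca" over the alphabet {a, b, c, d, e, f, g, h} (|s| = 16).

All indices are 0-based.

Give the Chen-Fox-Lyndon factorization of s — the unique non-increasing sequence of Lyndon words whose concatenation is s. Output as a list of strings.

emit factor 1: 'g' (i=0, period=1)
emit factor 2: 'bdcf' (i=1, period=4)
emit factor 3: 'acbbgh' (i=5, period=6)
emit factor 4: 'abfc' (i=11, period=4)
emit factor 5: 'a' (i=15, period=1)

["g", "bdcf", "acbbgh", "abfc", "a"]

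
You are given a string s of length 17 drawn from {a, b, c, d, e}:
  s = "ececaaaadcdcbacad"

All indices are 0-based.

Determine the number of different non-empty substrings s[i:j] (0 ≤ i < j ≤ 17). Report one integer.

sorted suffixes:
  #0 SA[0]=4  'aaaadcdcbacad'
  #1 SA[1]=5  'aaadcdcbacad'
  #2 SA[2]=6  'aadcdcbacad'
  #3 SA[3]=13  'acad'
  #4 SA[4]=15  'ad'
  #5 SA[5]=7  'adcdcbacad'
  #6 SA[6]=12  'bacad'
  #7 SA[7]=3  'caaaadcdcbacad'
  #8 SA[8]=14  'cad'
  #9 SA[9]=11  'cbacad'
  #10 SA[10]=9  'cdcbacad'
  #11 SA[11]=1  'cecaaaadcdcbacad'
  #12 SA[12]=16  'd'
  #13 SA[13]=10  'dcbacad'
  #14 SA[14]=8  'dcdcbacad'
  #15 SA[15]=2  'ecaaaadcdcbacad'
  #16 SA[16]=0  'ececaaaadcdcbacad'

SA = [4, 5, 6, 13, 15, 7, 12, 3, 14, 11, 9, 1, 16, 10, 8, 2, 0]
rank  pair      lcp
   1  s[4:],s[5:]  3  'aaa'
   2  s[5:],s[6:]  2  'aa'
   3  s[6:],s[13:]  1  'a'
   4  s[13:],s[15:]  1  'a'
   5  s[15:],s[7:]  2  'ad'
   6  s[7:],s[12:]  0  ''
   7  s[12:],s[3:]  0  ''
   8  s[3:],s[14:]  2  'ca'
   9  s[14:],s[11:]  1  'c'
  10  s[11:],s[9:]  1  'c'
  11  s[9:],s[1:]  1  'c'
  12  s[1:],s[16:]  0  ''
  13  s[16:],s[10:]  1  'd'
  14  s[10:],s[8:]  2  'dc'
  15  s[8:],s[2:]  0  ''
  16  s[2:],s[0:]  2  'ec'

n(n+1)/2 = 17·18/2 = 153
Σ LCP = 0 + 3 + 2 + 1 + 1 + 2 + 0 + 0 + 2 + 1 + 1 + 1 + 0 + 1 + 2 + 0 + 2 = 19
distinct = 153 − 19 = 134

134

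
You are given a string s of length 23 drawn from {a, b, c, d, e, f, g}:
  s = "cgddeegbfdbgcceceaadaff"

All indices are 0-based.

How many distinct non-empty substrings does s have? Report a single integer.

259

rank→(start, suffix):
  0 → (17, 'aadaff')
  1 → (18, 'adaff')
  2 → (20, 'aff')
  3 → (7, 'bfdbgcceceaadaff')
  4 → (10, 'bgcceceaadaff')
  5 → (12, 'cceceaadaff')
  6 → (15, 'ceaadaff')
  7 → (13, 'ceceaadaff')
  8 → (0, 'cgddeegbfdbgcceceaadaff')
  9 → (19, 'daff')
  10 → (9, 'dbgcceceaadaff')
  11 → (2, 'ddeegbfdbgcceceaadaff')
  12 → (3, 'deegbfdbgcceceaadaff')
  13 → (16, 'eaadaff')
  14 → (14, 'eceaadaff')
  15 → (4, 'eegbfdbgcceceaadaff')
  16 → (5, 'egbfdbgcceceaadaff')
  17 → (22, 'f')
  18 → (8, 'fdbgcceceaadaff')
  19 → (21, 'ff')
  20 → (6, 'gbfdbgcceceaadaff')
  21 → (11, 'gcceceaadaff')
  22 → (1, 'gddeegbfdbgcceceaadaff')

SA = [17, 18, 20, 7, 10, 12, 15, 13, 0, 19, 9, 2, 3, 16, 14, 4, 5, 22, 8, 21, 6, 11, 1]
[i] adj suffixes → lcp
  [1] 17/18 → 1 ('a')
  [2] 18/20 → 1 ('a')
  [3] 20/7 → 0 ('')
  [4] 7/10 → 1 ('b')
  [5] 10/12 → 0 ('')
  [6] 12/15 → 1 ('c')
  [7] 15/13 → 2 ('ce')
  [8] 13/0 → 1 ('c')
  [9] 0/19 → 0 ('')
  [10] 19/9 → 1 ('d')
  [11] 9/2 → 1 ('d')
  [12] 2/3 → 1 ('d')
  [13] 3/16 → 0 ('')
  [14] 16/14 → 1 ('e')
  [15] 14/4 → 1 ('e')
  [16] 4/5 → 1 ('e')
  [17] 5/22 → 0 ('')
  [18] 22/8 → 1 ('f')
  [19] 8/21 → 1 ('f')
  [20] 21/6 → 0 ('')
  [21] 6/11 → 1 ('g')
  [22] 11/1 → 1 ('g')

n(n+1)/2 = 23·24/2 = 276
Σ LCP = 0 + 1 + 1 + 0 + 1 + 0 + 1 + 2 + 1 + 0 + 1 + 1 + 1 + 0 + 1 + 1 + 1 + 0 + 1 + 1 + 0 + 1 + 1 = 17
distinct = 276 − 17 = 259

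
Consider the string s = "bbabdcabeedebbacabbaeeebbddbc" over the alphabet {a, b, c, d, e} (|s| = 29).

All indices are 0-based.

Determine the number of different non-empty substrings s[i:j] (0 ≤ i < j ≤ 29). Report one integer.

sorted suffixes:
  #0 SA[0]=16  'abbaeeebbddbc'
  #1 SA[1]=2  'abdcabeedebbacabbaeeebbddbc'
  #2 SA[2]=6  'abeedebbacabbaeeebbddbc'
  #3 SA[3]=14  'acabbaeeebbddbc'
  #4 SA[4]=19  'aeeebbddbc'
  #5 SA[5]=1  'babdcabeedebbacabbaeeebbddbc'
  #6 SA[6]=13  'bacabbaeeebbddbc'
  #7 SA[7]=18  'baeeebbddbc'
  #8 SA[8]=0  'bbabdcabeedebbacabbaeeebbddbc'
  #9 SA[9]=12  'bbacabbaeeebbddbc'
  #10 SA[10]=17  'bbaeeebbddbc'
  #11 SA[11]=23  'bbddbc'
  #12 SA[12]=27  'bc'
  #13 SA[13]=3  'bdcabeedebbacabbaeeebbddbc'
  #14 SA[14]=24  'bddbc'
  #15 SA[15]=7  'beedebbacabbaeeebbddbc'
  #16 SA[16]=28  'c'
  #17 SA[17]=15  'cabbaeeebbddbc'
  #18 SA[18]=5  'cabeedebbacabbaeeebbddbc'
  #19 SA[19]=26  'dbc'
  #20 SA[20]=4  'dcabeedebbacabbaeeebbddbc'
  #21 SA[21]=25  'ddbc'
  #22 SA[22]=10  'debbacabbaeeebbddbc'
  #23 SA[23]=11  'ebbacabbaeeebbddbc'
  #24 SA[24]=22  'ebbddbc'
  #25 SA[25]=9  'edebbacabbaeeebbddbc'
  #26 SA[26]=21  'eebbddbc'
  #27 SA[27]=8  'eedebbacabbaeeebbddbc'
  #28 SA[28]=20  'eeebbddbc'

SA = [16, 2, 6, 14, 19, 1, 13, 18, 0, 12, 17, 23, 27, 3, 24, 7, 28, 15, 5, 26, 4, 25, 10, 11, 22, 9, 21, 8, 20]
[i] adj suffixes → lcp
  [1] 16/2 → 2 ('ab')
  [2] 2/6 → 2 ('ab')
  [3] 6/14 → 1 ('a')
  [4] 14/19 → 1 ('a')
  [5] 19/1 → 0 ('')
  [6] 1/13 → 2 ('ba')
  [7] 13/18 → 2 ('ba')
  [8] 18/0 → 1 ('b')
  [9] 0/12 → 3 ('bba')
  [10] 12/17 → 3 ('bba')
  [11] 17/23 → 2 ('bb')
  [12] 23/27 → 1 ('b')
  [13] 27/3 → 1 ('b')
  [14] 3/24 → 2 ('bd')
  [15] 24/7 → 1 ('b')
  [16] 7/28 → 0 ('')
  [17] 28/15 → 1 ('c')
  [18] 15/5 → 3 ('cab')
  [19] 5/26 → 0 ('')
  [20] 26/4 → 1 ('d')
  [21] 4/25 → 1 ('d')
  [22] 25/10 → 1 ('d')
  [23] 10/11 → 0 ('')
  [24] 11/22 → 3 ('ebb')
  [25] 22/9 → 1 ('e')
  [26] 9/21 → 1 ('e')
  [27] 21/8 → 2 ('ee')
  [28] 8/20 → 2 ('ee')

n(n+1)/2 = 29·30/2 = 435
Σ LCP = 0 + 2 + 2 + 1 + 1 + 0 + 2 + 2 + 1 + 3 + 3 + 2 + 1 + 1 + 2 + 1 + 0 + 1 + 3 + 0 + 1 + 1 + 1 + 0 + 3 + 1 + 1 + 2 + 2 = 40
distinct = 435 − 40 = 395

395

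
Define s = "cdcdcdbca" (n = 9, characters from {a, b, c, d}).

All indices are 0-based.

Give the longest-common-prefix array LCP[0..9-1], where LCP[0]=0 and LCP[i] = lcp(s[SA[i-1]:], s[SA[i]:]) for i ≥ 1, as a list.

sorted suffixes:
  #0 SA[0]=8  'a'
  #1 SA[1]=6  'bca'
  #2 SA[2]=7  'ca'
  #3 SA[3]=4  'cdbca'
  #4 SA[4]=2  'cdcdbca'
  #5 SA[5]=0  'cdcdcdbca'
  #6 SA[6]=5  'dbca'
  #7 SA[7]=3  'dcdbca'
  #8 SA[8]=1  'dcdcdbca'

SA = [8, 6, 7, 4, 2, 0, 5, 3, 1]
i: (SA[i-1],SA[i]) lcp shared
  1: (8,6) 0 ''
  2: (6,7) 0 ''
  3: (7,4) 1 'c'
  4: (4,2) 2 'cd'
  5: (2,0) 4 'cdcd'
  6: (0,5) 0 ''
  7: (5,3) 1 'd'
  8: (3,1) 3 'dcd'

[0, 0, 0, 1, 2, 4, 0, 1, 3]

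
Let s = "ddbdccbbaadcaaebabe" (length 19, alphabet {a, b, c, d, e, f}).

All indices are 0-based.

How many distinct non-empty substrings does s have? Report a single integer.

rank | idx | suffix
   0 |   8 | aadcaaebabe
   1 |  12 | aaebabe
   2 |  16 | abe
   3 |   9 | adcaaebabe
   4 |  13 | aebabe
   5 |   7 | baadcaaebabe
   6 |  15 | babe
   7 |   6 | bbaadcaaebabe
   8 |   2 | bdccbbaadcaaebabe
   9 |  17 | be
  10 |  11 | caaebabe
  11 |   5 | cbbaadcaaebabe
  12 |   4 | ccbbaadcaaebabe
  13 |   1 | dbdccbbaadcaaebabe
  14 |  10 | dcaaebabe
  15 |   3 | dccbbaadcaaebabe
  16 |   0 | ddbdccbbaadcaaebabe
  17 |  18 | e
  18 |  14 | ebabe

SA = [8, 12, 16, 9, 13, 7, 15, 6, 2, 17, 11, 5, 4, 1, 10, 3, 0, 18, 14]
rank  pair      lcp
   1  s[8:],s[12:]  2  'aa'
   2  s[12:],s[16:]  1  'a'
   3  s[16:],s[9:]  1  'a'
   4  s[9:],s[13:]  1  'a'
   5  s[13:],s[7:]  0  ''
   6  s[7:],s[15:]  2  'ba'
   7  s[15:],s[6:]  1  'b'
   8  s[6:],s[2:]  1  'b'
   9  s[2:],s[17:]  1  'b'
  10  s[17:],s[11:]  0  ''
  11  s[11:],s[5:]  1  'c'
  12  s[5:],s[4:]  1  'c'
  13  s[4:],s[1:]  0  ''
  14  s[1:],s[10:]  1  'd'
  15  s[10:],s[3:]  2  'dc'
  16  s[3:],s[0:]  1  'd'
  17  s[0:],s[18:]  0  ''
  18  s[18:],s[14:]  1  'e'

n(n+1)/2 = 19·20/2 = 190
Σ LCP = 0 + 2 + 1 + 1 + 1 + 0 + 2 + 1 + 1 + 1 + 0 + 1 + 1 + 0 + 1 + 2 + 1 + 0 + 1 = 17
distinct = 190 − 17 = 173

173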